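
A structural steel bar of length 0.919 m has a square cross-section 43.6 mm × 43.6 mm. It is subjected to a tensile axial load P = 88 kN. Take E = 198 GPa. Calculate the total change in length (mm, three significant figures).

A = 1901 mm².
δ_mech = NL/(AE) = 88000·919/(1901·198000) = 0.2149 mm.

0.215 mm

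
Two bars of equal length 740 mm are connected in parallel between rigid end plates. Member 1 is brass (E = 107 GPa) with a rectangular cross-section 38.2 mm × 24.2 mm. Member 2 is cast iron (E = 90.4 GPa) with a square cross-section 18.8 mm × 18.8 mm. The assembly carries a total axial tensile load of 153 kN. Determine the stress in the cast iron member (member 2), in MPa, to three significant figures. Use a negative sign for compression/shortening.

106 MPa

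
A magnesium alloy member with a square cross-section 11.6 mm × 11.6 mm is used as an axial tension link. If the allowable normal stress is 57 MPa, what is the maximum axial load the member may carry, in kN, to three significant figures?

7.67 kN

A = 134.6 mm².
P_max = σ_allow · A = 57 · 134.6 = 7670 N = 7.67 kN.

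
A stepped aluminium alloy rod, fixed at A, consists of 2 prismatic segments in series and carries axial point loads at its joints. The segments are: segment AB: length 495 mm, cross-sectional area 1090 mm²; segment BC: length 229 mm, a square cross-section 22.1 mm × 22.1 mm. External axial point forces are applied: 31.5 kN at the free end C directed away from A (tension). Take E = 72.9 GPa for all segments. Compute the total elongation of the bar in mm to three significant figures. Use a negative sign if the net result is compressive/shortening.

Internal axial forces (sectioning from the free end, tension +): N_BC = 31.5 kN, N_AB = 31.5 kN.
A_BC = 488.4 mm².
δ_AB = 31500·495/(1090·72900) = 0.1962 mm
δ_BC = 31500·229/(488.4·72900) = 0.2026 mm
δ = Σδ_i = 0.3988 mm.

0.399 mm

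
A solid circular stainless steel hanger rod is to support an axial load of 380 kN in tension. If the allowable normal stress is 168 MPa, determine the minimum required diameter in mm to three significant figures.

53.7 mm

Required area A ≥ P/σ_allow = 380000/168 = 2262 mm².
For a solid circular section, d ≥ √(4A/π) = 53.67 mm.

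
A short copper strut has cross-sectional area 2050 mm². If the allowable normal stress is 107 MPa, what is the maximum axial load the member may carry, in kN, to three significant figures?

P_max = σ_allow · A = 107 · 2050 = 219400 N = 219.3 kN.

219 kN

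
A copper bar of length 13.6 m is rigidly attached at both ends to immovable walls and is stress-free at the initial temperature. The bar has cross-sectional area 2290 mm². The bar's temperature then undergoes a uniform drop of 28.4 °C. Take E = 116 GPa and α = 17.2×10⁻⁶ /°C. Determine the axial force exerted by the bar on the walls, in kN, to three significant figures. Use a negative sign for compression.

130 kN

Free thermal expansion αLΔT = 17.2e-6 · 13600 · -28.4 = -6.643 mm.
The walls impose strain ε = −(-6.643)/13600 = 4.8848e-04; σ = Eε = 116000 · 4.8848e-04 = 56.66 MPa.
Wall reaction R = σ·A = 56.66·2290 = 129800 N = 129.8 kN.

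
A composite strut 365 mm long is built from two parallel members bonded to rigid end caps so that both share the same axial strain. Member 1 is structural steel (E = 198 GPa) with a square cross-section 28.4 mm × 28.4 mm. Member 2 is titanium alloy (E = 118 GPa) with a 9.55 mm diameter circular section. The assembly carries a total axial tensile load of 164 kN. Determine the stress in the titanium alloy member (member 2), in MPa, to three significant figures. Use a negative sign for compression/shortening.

115 MPa

A_1 = 806.6 mm².
A_2 = 71.63 mm².
Equal strain + equilibrium ⇒ each member carries load in proportion to AE: A₁E₁ = 159700000 N, A₂E₂ = 8452000 N, ΣAE = 168200000 N.
σ₂ = P·E₂/ΣAE = 164000·118000/168200000 = 115.1 MPa.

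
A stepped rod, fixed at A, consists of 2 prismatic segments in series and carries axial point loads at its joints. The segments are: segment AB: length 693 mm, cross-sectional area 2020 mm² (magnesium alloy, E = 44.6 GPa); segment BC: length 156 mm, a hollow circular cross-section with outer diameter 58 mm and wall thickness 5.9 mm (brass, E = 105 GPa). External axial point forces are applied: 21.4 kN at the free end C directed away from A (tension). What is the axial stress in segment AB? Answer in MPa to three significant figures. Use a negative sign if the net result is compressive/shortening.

Internal axial forces (sectioning from the free end, tension +): N_BC = 21.4 kN, N_AB = 21.4 kN.
σ_AB = N_AB/A_AB = 21400/2020 = 10.59 MPa.

10.6 MPa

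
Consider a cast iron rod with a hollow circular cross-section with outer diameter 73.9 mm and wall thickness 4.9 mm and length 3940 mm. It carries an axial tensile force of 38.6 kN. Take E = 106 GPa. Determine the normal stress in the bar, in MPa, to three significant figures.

36.3 MPa

A = 1062 mm².
σ = N/A = 38600/1062 = 36.34 MPa.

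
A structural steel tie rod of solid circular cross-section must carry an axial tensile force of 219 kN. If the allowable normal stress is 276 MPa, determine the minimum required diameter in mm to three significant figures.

Required area A ≥ P/σ_allow = 219000/276 = 793.5 mm².
For a solid circular section, d ≥ √(4A/π) = 31.79 mm.

31.8 mm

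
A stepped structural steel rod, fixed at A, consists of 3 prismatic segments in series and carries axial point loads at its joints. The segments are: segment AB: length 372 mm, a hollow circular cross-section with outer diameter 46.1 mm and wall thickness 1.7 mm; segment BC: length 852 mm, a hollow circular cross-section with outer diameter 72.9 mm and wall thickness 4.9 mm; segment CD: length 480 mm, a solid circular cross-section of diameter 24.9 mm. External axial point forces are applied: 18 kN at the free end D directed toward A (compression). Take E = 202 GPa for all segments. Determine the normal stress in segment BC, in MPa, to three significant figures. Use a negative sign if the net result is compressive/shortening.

-17.2 MPa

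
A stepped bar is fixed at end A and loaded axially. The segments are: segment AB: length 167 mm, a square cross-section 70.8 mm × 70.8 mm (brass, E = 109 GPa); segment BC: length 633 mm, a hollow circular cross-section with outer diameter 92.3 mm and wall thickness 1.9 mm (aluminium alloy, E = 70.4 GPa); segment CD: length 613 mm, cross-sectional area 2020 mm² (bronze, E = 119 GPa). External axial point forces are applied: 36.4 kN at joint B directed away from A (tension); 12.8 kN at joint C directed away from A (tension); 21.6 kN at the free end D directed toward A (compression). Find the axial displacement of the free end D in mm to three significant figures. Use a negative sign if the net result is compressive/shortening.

-0.193 mm

Internal axial forces (sectioning from the free end, tension +): N_CD = -21.6 kN, N_BC = -8.8 kN, N_AB = 27.6 kN.
A_AB = 5013 mm².
A_BC = 539.6 mm².
δ_AB = 27600·167/(5013·109000) = 0.008436 mm
δ_BC = -8800·633/(539.6·70400) = -0.1466 mm
δ_CD = -21600·613/(2020·119000) = -0.05508 mm
δ = Σδ_i = -0.1933 mm.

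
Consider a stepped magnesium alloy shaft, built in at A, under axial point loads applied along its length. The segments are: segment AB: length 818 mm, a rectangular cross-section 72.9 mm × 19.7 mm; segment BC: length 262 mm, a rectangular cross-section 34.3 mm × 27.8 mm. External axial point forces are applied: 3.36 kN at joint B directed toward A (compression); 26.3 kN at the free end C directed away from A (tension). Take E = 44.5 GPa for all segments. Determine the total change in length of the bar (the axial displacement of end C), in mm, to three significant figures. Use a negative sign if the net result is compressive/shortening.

Internal axial forces (sectioning from the free end, tension +): N_BC = 26.3 kN, N_AB = 22.94 kN.
A_AB = 1436 mm².
A_BC = 953.5 mm².
δ_AB = 22940·818/(1436·44500) = 0.2936 mm
δ_BC = 26300·262/(953.5·44500) = 0.1624 mm
δ = Σδ_i = 0.456 mm.

0.456 mm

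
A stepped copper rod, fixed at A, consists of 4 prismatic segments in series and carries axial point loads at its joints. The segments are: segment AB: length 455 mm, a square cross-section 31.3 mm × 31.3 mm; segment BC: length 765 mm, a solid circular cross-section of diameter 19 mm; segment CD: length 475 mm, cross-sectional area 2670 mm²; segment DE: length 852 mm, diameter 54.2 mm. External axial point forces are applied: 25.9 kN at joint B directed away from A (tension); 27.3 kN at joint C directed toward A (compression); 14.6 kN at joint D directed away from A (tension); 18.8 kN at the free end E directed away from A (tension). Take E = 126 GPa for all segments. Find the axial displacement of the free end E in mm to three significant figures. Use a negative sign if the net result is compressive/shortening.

Internal axial forces (sectioning from the free end, tension +): N_DE = 18.8 kN, N_CD = 33.4 kN, N_BC = 6.1 kN, N_AB = 32 kN.
A_AB = 979.7 mm².
A_BC = 283.5 mm².
A_DE = 2307 mm².
δ_AB = 32000·455/(979.7·126000) = 0.118 mm
δ_BC = 6100·765/(283.5·126000) = 0.1306 mm
δ_CD = 33400·475/(2670·126000) = 0.04716 mm
δ_DE = 18800·852/(2307·126000) = 0.0551 mm
δ = Σδ_i = 0.3508 mm.

0.351 mm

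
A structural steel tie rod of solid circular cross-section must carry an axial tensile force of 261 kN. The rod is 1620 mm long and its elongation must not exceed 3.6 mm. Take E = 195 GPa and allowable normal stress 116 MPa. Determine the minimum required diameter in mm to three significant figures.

Required area A ≥ P/σ_allow = 261000/116 = 2250 mm².
For a solid circular section, d ≥ √(4A/π) = 53.52 mm.
Elongation limit: A ≥ PL/(Eδ_allow) = 261000·1620/(195000·3.6) = 602.3 mm² ⇒ d ≥ 27.69 mm.
The stress limit governs.

53.5 mm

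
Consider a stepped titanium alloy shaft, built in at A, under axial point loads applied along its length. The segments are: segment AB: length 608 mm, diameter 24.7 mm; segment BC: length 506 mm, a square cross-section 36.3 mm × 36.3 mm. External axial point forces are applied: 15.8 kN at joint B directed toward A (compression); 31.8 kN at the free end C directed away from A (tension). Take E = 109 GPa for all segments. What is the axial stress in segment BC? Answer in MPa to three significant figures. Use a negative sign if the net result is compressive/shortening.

24.1 MPa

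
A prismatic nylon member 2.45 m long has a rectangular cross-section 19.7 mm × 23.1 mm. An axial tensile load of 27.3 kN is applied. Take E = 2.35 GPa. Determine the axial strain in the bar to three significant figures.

0.0255

A = 455.1 mm².
σ = N/A = 59.99 MPa; ε = σ/E = 59.99/2350 = 2.553e-02.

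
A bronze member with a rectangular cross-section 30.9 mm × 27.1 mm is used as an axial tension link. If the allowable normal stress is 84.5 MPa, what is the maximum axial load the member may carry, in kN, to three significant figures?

70.8 kN

A = 837.4 mm².
P_max = σ_allow · A = 84.5 · 837.4 = 70760 N = 70.76 kN.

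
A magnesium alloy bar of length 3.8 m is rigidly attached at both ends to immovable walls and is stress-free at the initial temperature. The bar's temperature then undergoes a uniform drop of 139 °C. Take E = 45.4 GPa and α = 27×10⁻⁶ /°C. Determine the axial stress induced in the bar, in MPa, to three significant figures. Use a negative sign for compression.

170 MPa

Free thermal expansion αLΔT = 27e-6 · 3800 · -139 = -14.26 mm.
The walls impose strain ε = −(-14.26)/3800 = 3.7530e-03; σ = Eε = 45400 · 3.7530e-03 = 170.4 MPa.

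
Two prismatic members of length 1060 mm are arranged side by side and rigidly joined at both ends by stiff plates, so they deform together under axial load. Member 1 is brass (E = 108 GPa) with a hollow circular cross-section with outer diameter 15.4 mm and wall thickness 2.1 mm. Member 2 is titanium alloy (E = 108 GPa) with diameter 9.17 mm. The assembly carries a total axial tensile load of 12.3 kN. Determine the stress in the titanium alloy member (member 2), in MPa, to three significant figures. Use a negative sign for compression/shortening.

80.0 MPa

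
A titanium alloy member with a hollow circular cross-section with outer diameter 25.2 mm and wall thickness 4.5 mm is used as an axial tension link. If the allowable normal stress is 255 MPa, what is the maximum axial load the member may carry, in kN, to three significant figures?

74.6 kN

A = 292.6 mm².
P_max = σ_allow · A = 255 · 292.6 = 74620 N = 74.62 kN.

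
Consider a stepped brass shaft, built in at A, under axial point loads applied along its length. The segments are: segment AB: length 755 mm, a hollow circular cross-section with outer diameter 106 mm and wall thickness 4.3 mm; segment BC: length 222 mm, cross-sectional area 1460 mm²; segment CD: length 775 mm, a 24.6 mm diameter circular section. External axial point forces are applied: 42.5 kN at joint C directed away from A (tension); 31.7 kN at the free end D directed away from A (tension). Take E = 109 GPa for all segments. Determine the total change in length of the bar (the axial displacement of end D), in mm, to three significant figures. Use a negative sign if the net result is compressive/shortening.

0.952 mm

Internal axial forces (sectioning from the free end, tension +): N_CD = 31.7 kN, N_BC = 74.2 kN, N_AB = 74.2 kN.
A_AB = 1374 mm².
A_CD = 475.3 mm².
δ_AB = 74200·755/(1374·109000) = 0.3741 mm
δ_BC = 74200·222/(1460·109000) = 0.1035 mm
δ_CD = 31700·775/(475.3·109000) = 0.4742 mm
δ = Σδ_i = 0.9518 mm.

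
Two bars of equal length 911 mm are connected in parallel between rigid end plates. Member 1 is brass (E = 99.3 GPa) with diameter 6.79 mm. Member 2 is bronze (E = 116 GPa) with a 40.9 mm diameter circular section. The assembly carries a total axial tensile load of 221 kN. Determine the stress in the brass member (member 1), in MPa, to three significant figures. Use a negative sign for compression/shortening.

141 MPa

A_1 = 36.21 mm².
A_2 = 1314 mm².
Equal strain + equilibrium ⇒ each member carries load in proportion to AE: A₁E₁ = 3596000 N, A₂E₂ = 152400000 N, ΣAE = 156000000 N.
σ₁ = P·E₁/ΣAE = 221000·99300/156000000 = 140.7 MPa.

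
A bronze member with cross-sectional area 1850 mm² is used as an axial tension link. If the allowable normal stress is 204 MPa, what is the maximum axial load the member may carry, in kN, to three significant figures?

P_max = σ_allow · A = 204 · 1850 = 377400 N = 377.4 kN.

377 kN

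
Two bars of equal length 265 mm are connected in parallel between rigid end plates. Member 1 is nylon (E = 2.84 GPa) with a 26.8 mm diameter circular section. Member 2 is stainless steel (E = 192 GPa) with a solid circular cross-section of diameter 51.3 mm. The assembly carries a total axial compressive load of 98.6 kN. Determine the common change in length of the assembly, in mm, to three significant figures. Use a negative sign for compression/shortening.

-0.0656 mm

A_1 = 564.1 mm².
A_2 = 2067 mm².
Equal strain + equilibrium ⇒ each member carries load in proportion to AE: A₁E₁ = 1602000 N, A₂E₂ = 396800000 N, ΣAE = 398500000 N.
δ = PL/ΣAE = -98600·265/398500000 = -0.06558 mm.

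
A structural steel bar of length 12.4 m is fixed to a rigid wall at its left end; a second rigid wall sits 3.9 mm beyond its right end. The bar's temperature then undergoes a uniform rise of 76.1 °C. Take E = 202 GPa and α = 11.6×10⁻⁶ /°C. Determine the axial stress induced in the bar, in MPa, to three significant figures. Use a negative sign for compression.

-115 MPa

Free thermal expansion αLΔT = 11.6e-6 · 12400 · 76.1 = 10.95 mm.
The walls engage after the gap closes; constrained expansion = 10.95 − 3.9 = 7.046 mm.
The walls impose strain ε = −(7.046)/12400 = -5.6824e-04; σ = Eε = 202000 · -5.6824e-04 = -114.8 MPa.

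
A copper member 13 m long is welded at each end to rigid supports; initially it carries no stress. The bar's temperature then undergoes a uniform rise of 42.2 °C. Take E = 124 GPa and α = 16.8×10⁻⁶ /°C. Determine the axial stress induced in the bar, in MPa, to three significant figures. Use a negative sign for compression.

-87.9 MPa

Free thermal expansion αLΔT = 16.8e-6 · 13000 · 42.2 = 9.216 mm.
The walls impose strain ε = −(9.216)/13000 = -7.0896e-04; σ = Eε = 124000 · -7.0896e-04 = -87.91 MPa.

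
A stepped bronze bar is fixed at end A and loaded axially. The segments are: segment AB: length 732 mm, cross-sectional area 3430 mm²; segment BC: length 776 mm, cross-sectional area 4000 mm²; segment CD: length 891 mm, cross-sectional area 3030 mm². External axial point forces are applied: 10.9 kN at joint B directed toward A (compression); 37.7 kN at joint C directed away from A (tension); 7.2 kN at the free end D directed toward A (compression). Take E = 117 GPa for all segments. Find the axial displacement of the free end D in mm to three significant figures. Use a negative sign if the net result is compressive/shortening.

0.0682 mm

Internal axial forces (sectioning from the free end, tension +): N_CD = -7.2 kN, N_BC = 30.5 kN, N_AB = 19.6 kN.
δ_AB = 19600·732/(3430·117000) = 0.03575 mm
δ_BC = 30500·776/(4000·117000) = 0.05057 mm
δ_CD = -7200·891/(3030·117000) = -0.0181 mm
δ = Σδ_i = 0.06823 mm.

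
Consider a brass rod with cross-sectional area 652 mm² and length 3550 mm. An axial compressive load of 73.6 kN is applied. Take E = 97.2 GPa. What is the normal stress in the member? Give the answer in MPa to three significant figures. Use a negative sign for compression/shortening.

-113 MPa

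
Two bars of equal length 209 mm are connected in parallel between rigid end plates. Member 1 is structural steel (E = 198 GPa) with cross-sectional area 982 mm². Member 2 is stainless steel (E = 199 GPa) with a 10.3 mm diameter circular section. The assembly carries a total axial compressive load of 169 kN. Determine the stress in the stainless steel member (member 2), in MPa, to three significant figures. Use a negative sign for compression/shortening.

A_2 = 83.32 mm².
Equal strain + equilibrium ⇒ each member carries load in proportion to AE: A₁E₁ = 194400000 N, A₂E₂ = 16580000 N, ΣAE = 211000000 N.
σ₂ = P·E₂/ΣAE = -169000·199000/211000000 = -159.4 MPa.

-159 MPa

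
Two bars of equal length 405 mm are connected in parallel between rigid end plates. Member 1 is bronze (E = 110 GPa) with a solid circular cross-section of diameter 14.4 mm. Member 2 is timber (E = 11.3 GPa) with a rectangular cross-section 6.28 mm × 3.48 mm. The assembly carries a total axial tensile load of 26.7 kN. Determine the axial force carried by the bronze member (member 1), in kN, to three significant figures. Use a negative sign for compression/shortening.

26.3 kN

A_1 = 162.9 mm².
A_2 = 21.85 mm².
Equal strain + equilibrium ⇒ each member carries load in proportion to AE: A₁E₁ = 17910000 N, A₂E₂ = 247000 N, ΣAE = 18160000 N.
F₁ = P·A₁E₁/ΣAE = 26700·17910000/18160000 = 26340 N.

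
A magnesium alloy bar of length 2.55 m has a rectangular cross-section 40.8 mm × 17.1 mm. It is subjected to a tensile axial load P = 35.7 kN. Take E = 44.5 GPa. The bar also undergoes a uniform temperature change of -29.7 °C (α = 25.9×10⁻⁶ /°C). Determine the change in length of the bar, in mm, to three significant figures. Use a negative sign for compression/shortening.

A = 697.7 mm².
δ_mech = NL/(AE) = 35700·2550/(697.7·44500) = 2.932 mm.
δ_thermal = αLΔT = 25.9e-6·2550·-29.7 = -1.962 mm.
δ = δ_mech + δ_thermal = 0.9707 mm.

0.971 mm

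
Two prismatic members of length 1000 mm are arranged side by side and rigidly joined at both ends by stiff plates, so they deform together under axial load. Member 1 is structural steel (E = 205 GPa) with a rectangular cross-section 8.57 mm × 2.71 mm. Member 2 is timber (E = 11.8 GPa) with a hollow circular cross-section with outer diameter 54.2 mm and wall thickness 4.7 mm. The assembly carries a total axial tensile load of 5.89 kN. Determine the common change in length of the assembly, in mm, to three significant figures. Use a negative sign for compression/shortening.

A_1 = 23.22 mm².
A_2 = 730.9 mm².
Equal strain + equilibrium ⇒ each member carries load in proportion to AE: A₁E₁ = 4761000 N, A₂E₂ = 8625000 N, ΣAE = 13390000 N.
δ = PL/ΣAE = 5890·1000/13390000 = 0.44 mm.

0.440 mm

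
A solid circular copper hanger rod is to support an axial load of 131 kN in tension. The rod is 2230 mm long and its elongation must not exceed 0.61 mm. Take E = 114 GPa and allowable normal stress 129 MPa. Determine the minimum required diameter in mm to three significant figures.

73.1 mm

Required area A ≥ P/σ_allow = 131000/129 = 1016 mm².
For a solid circular section, d ≥ √(4A/π) = 35.96 mm.
Elongation limit: A ≥ PL/(Eδ_allow) = 131000·2230/(114000·0.61) = 4201 mm² ⇒ d ≥ 73.14 mm.
The elongation limit governs.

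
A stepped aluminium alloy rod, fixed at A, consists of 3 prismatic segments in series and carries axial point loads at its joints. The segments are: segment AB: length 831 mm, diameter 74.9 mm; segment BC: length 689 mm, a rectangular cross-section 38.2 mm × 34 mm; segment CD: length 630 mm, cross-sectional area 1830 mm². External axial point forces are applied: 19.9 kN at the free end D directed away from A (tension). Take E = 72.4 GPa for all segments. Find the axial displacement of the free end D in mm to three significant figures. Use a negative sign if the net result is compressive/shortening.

Internal axial forces (sectioning from the free end, tension +): N_CD = 19.9 kN, N_BC = 19.9 kN, N_AB = 19.9 kN.
A_AB = 4406 mm².
A_BC = 1299 mm².
δ_AB = 19900·831/(4406·72400) = 0.05184 mm
δ_BC = 19900·689/(1299·72400) = 0.1458 mm
δ_CD = 19900·630/(1830·72400) = 0.09462 mm
δ = Σδ_i = 0.2923 mm.

0.292 mm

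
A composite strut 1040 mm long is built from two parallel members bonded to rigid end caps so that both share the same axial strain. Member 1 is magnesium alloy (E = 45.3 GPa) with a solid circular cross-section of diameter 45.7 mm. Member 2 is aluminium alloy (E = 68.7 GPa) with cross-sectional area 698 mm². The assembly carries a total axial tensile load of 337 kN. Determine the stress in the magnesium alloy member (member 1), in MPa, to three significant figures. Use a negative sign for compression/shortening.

125 MPa

A_1 = 1640 mm².
Equal strain + equilibrium ⇒ each member carries load in proportion to AE: A₁E₁ = 74310000 N, A₂E₂ = 47950000 N, ΣAE = 122300000 N.
σ₁ = P·E₁/ΣAE = 337000·45300/122300000 = 124.9 MPa.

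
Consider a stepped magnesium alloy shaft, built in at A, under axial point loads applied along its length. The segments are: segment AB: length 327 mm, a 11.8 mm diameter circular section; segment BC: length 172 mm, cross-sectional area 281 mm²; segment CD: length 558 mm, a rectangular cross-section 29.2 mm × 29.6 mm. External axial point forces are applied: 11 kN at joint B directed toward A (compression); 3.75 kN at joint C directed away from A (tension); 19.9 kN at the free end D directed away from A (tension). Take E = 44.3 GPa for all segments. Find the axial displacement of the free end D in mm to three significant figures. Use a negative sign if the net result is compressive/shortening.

Internal axial forces (sectioning from the free end, tension +): N_CD = 19.9 kN, N_BC = 23.65 kN, N_AB = 12.65 kN.
A_AB = 109.4 mm².
A_CD = 864.3 mm².
δ_AB = 12650·327/(109.4·44300) = 0.8538 mm
δ_BC = 23650·172/(281·44300) = 0.3268 mm
δ_CD = 19900·558/(864.3·44300) = 0.29 mm
δ = Σδ_i = 1.471 mm.

1.47 mm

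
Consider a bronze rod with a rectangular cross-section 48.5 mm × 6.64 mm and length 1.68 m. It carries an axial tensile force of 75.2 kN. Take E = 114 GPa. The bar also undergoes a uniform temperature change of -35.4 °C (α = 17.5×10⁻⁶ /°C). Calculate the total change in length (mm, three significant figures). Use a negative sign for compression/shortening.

2.40 mm

A = 322 mm².
δ_mech = NL/(AE) = 75200·1680/(322·114000) = 3.441 mm.
δ_thermal = αLΔT = 17.5e-6·1680·-35.4 = -1.041 mm.
δ = δ_mech + δ_thermal = 2.4 mm.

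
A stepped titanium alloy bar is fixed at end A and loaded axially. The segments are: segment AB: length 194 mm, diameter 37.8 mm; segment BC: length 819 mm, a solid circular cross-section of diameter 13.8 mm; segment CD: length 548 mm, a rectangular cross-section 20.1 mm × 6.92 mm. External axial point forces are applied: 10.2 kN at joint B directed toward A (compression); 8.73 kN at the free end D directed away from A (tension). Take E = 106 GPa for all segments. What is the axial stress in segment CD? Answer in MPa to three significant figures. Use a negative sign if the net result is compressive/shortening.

Internal axial forces (sectioning from the free end, tension +): N_CD = 8.73 kN, N_BC = 8.73 kN, N_AB = -1.47 kN.
A_CD = 139.1 mm².
σ_CD = N_CD/A_CD = 8730/139.1 = 62.76 MPa.

62.8 MPa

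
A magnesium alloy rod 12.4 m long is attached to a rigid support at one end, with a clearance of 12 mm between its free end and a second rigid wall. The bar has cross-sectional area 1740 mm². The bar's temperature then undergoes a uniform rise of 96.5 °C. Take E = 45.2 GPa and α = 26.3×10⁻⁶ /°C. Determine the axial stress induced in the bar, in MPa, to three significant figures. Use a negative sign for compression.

-71.0 MPa

Free thermal expansion αLΔT = 26.3e-6 · 12400 · 96.5 = 31.47 mm.
The walls engage after the gap closes; constrained expansion = 31.47 − 12 = 19.47 mm.
The walls impose strain ε = −(19.47)/12400 = -1.5702e-03; σ = Eε = 45200 · -1.5702e-03 = -70.97 MPa.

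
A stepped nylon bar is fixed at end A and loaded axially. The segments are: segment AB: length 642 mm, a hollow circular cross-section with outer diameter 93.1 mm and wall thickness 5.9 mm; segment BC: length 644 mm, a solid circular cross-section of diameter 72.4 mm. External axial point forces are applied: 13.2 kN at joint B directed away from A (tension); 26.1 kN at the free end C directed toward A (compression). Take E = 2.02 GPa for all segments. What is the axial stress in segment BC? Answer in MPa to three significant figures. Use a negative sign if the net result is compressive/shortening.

Internal axial forces (sectioning from the free end, tension +): N_BC = -26.1 kN, N_AB = -12.9 kN.
A_BC = 4117 mm².
σ_BC = N_BC/A_BC = -26100/4117 = -6.34 MPa.

-6.34 MPa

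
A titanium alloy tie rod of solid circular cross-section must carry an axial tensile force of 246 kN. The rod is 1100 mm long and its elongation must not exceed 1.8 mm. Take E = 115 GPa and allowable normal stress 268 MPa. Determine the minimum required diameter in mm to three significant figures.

Required area A ≥ P/σ_allow = 246000/268 = 917.9 mm².
For a solid circular section, d ≥ √(4A/π) = 34.19 mm.
Elongation limit: A ≥ PL/(Eδ_allow) = 246000·1100/(115000·1.8) = 1307 mm² ⇒ d ≥ 40.8 mm.
The elongation limit governs.

40.8 mm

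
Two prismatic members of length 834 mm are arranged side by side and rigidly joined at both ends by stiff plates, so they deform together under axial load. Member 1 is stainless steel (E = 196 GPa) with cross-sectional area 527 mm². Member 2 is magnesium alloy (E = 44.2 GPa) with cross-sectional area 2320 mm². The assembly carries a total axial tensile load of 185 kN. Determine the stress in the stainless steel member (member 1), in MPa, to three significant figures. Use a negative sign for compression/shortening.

176 MPa

Equal strain + equilibrium ⇒ each member carries load in proportion to AE: A₁E₁ = 103300000 N, A₂E₂ = 102500000 N, ΣAE = 205800000 N.
σ₁ = P·E₁/ΣAE = 185000·196000/205800000 = 176.2 MPa.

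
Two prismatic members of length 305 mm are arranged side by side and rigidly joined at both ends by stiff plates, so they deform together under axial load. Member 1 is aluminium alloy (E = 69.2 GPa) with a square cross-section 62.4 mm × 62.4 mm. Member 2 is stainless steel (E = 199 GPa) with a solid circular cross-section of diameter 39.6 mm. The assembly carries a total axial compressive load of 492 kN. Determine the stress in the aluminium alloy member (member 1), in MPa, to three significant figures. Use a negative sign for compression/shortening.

A_1 = 3894 mm².
A_2 = 1232 mm².
Equal strain + equilibrium ⇒ each member carries load in proportion to AE: A₁E₁ = 269400000 N, A₂E₂ = 245100000 N, ΣAE = 514500000 N.
σ₁ = P·E₁/ΣAE = -492000·69200/514500000 = -66.17 MPa.

-66.2 MPa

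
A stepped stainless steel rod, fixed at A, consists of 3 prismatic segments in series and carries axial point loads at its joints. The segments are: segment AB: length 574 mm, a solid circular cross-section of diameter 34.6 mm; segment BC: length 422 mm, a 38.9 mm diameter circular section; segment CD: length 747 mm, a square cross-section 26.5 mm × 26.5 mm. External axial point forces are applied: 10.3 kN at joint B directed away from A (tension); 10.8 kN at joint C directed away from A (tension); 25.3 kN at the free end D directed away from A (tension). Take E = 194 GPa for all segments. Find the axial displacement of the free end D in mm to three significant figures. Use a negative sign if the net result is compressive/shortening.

0.351 mm

Internal axial forces (sectioning from the free end, tension +): N_CD = 25.3 kN, N_BC = 36.1 kN, N_AB = 46.4 kN.
A_AB = 940.2 mm².
A_BC = 1188 mm².
A_CD = 702.2 mm².
δ_AB = 46400·574/(940.2·194000) = 0.146 mm
δ_BC = 36100·422/(1188·194000) = 0.06607 mm
δ_CD = 25300·747/(702.2·194000) = 0.1387 mm
δ = Σδ_i = 0.3508 mm.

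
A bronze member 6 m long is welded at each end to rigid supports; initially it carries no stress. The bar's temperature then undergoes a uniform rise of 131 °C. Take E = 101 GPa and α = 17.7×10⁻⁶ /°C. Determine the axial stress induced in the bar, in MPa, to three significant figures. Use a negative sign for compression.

-234 MPa

Free thermal expansion αLΔT = 17.7e-6 · 6000 · 131 = 13.91 mm.
The walls impose strain ε = −(13.91)/6000 = -2.3187e-03; σ = Eε = 101000 · -2.3187e-03 = -234.2 MPa.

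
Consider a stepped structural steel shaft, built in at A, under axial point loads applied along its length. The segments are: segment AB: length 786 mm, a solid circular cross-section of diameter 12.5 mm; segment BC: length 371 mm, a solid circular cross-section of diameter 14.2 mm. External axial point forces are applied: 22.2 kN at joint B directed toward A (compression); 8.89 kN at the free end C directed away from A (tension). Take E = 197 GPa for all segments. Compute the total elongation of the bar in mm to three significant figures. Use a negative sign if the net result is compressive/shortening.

Internal axial forces (sectioning from the free end, tension +): N_BC = 8.89 kN, N_AB = -13.31 kN.
A_AB = 122.7 mm².
A_BC = 158.4 mm².
δ_AB = -13310·786/(122.7·197000) = -0.4327 mm
δ_BC = 8890·371/(158.4·197000) = 0.1057 mm
δ = Σδ_i = -0.327 mm.

-0.327 mm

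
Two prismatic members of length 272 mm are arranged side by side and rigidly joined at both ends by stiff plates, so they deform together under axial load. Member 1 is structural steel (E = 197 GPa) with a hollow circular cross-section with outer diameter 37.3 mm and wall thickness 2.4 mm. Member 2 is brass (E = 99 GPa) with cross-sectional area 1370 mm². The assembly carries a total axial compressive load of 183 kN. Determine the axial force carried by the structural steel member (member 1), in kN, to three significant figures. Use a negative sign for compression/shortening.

-50.6 kN

A_1 = 263.1 mm².
Equal strain + equilibrium ⇒ each member carries load in proportion to AE: A₁E₁ = 51840000 N, A₂E₂ = 135600000 N, ΣAE = 187500000 N.
F₁ = P·A₁E₁/ΣAE = -183000·51840000/187500000 = -50600 N.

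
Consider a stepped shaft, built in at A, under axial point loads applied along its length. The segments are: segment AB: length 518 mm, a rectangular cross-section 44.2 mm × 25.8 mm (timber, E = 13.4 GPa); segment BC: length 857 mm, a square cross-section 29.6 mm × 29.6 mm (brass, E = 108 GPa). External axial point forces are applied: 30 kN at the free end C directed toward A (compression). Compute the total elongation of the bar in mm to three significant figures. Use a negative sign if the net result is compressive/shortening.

Internal axial forces (sectioning from the free end, tension +): N_BC = -30 kN, N_AB = -30 kN.
A_AB = 1140 mm².
A_BC = 876.2 mm².
δ_AB = -30000·518/(1140·13400) = -1.017 mm
δ_BC = -30000·857/(876.2·108000) = -0.2717 mm
δ = Σδ_i = -1.289 mm.

-1.29 mm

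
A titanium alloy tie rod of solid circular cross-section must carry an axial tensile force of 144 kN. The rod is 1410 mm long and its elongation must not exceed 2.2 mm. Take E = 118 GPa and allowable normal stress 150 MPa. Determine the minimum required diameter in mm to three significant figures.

Required area A ≥ P/σ_allow = 144000/150 = 960 mm².
For a solid circular section, d ≥ √(4A/π) = 34.96 mm.
Elongation limit: A ≥ PL/(Eδ_allow) = 144000·1410/(118000·2.2) = 782.1 mm² ⇒ d ≥ 31.56 mm.
The stress limit governs.

35.0 mm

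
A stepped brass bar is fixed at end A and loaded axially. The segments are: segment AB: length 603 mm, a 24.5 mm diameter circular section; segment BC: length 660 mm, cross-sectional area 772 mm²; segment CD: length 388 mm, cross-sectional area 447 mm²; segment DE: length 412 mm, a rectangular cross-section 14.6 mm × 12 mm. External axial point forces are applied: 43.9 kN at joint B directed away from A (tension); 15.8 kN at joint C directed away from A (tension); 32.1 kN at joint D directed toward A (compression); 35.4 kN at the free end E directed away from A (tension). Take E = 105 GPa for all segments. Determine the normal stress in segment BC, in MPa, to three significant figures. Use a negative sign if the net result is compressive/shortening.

Internal axial forces (sectioning from the free end, tension +): N_DE = 35.4 kN, N_CD = 3.3 kN, N_BC = 19.1 kN, N_AB = 63 kN.
σ_BC = N_BC/A_BC = 19100/772 = 24.74 MPa.

24.7 MPa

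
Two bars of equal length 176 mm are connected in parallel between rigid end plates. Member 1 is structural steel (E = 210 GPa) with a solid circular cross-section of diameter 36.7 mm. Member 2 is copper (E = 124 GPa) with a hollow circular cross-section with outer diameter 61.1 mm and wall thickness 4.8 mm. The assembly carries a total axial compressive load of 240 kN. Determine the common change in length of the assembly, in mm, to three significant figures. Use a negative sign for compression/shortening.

-0.129 mm

A_1 = 1058 mm².
A_2 = 849 mm².
Equal strain + equilibrium ⇒ each member carries load in proportion to AE: A₁E₁ = 222100000 N, A₂E₂ = 105300000 N, ΣAE = 327400000 N.
δ = PL/ΣAE = -240000·176/327400000 = -0.129 mm.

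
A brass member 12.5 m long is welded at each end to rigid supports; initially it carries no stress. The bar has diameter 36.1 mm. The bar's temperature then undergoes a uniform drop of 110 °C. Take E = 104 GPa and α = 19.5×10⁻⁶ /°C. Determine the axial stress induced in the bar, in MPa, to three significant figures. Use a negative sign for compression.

223 MPa

Free thermal expansion αLΔT = 19.5e-6 · 12500 · -110 = -26.81 mm.
The walls impose strain ε = −(-26.81)/12500 = 2.1450e-03; σ = Eε = 104000 · 2.1450e-03 = 223.1 MPa.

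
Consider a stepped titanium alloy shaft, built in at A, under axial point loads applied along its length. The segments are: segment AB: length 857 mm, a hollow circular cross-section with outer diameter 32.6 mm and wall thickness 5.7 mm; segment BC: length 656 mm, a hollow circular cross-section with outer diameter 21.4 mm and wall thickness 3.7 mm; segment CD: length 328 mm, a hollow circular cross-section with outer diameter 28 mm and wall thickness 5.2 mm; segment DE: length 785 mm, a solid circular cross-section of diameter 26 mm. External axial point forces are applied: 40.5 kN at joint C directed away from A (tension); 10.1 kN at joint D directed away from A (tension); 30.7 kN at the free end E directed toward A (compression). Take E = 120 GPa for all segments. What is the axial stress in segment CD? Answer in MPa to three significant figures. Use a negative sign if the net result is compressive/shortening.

Internal axial forces (sectioning from the free end, tension +): N_DE = -30.7 kN, N_CD = -20.6 kN, N_BC = 19.9 kN, N_AB = 19.9 kN.
A_CD = 372.5 mm².
σ_CD = N_CD/A_CD = -20600/372.5 = -55.31 MPa.

-55.3 MPa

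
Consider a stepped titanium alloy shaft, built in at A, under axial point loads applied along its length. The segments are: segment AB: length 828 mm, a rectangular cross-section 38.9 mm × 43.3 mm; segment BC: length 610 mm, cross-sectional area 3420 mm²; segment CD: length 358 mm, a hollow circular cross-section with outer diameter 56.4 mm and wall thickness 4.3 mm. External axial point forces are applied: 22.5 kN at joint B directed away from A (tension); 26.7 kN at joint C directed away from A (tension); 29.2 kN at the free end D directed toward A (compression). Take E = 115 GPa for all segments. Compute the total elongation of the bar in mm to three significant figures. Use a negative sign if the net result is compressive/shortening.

Internal axial forces (sectioning from the free end, tension +): N_CD = -29.2 kN, N_BC = -2.5 kN, N_AB = 20 kN.
A_AB = 1684 mm².
A_CD = 703.8 mm².
δ_AB = 20000·828/(1684·115000) = 0.08549 mm
δ_BC = -2500·610/(3420·115000) = -0.003877 mm
δ_CD = -29200·358/(703.8·115000) = -0.1292 mm
δ = Σδ_i = -0.04754 mm.

-0.0475 mm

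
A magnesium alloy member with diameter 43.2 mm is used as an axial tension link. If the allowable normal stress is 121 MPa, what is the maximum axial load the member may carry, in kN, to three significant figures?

A = 1466 mm².
P_max = σ_allow · A = 121 · 1466 = 177400 N = 177.4 kN.

177 kN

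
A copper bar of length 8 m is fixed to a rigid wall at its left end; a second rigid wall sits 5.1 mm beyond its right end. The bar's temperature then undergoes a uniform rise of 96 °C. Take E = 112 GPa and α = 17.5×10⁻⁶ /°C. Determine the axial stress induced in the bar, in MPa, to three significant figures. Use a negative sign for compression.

Free thermal expansion αLΔT = 17.5e-6 · 8000 · 96 = 13.44 mm.
The walls engage after the gap closes; constrained expansion = 13.44 − 5.1 = 8.34 mm.
The walls impose strain ε = −(8.34)/8000 = -1.0425e-03; σ = Eε = 112000 · -1.0425e-03 = -116.8 MPa.

-117 MPa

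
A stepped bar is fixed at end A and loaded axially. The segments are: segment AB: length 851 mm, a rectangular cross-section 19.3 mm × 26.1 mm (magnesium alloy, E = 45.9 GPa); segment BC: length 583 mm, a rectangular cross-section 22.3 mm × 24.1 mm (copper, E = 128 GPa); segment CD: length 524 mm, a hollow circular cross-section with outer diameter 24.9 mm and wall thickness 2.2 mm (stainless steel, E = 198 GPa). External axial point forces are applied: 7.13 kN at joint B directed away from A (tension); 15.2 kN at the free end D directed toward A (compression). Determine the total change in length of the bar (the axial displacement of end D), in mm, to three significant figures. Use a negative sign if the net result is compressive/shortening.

-0.682 mm

Internal axial forces (sectioning from the free end, tension +): N_CD = -15.2 kN, N_BC = -15.2 kN, N_AB = -8.07 kN.
A_AB = 503.7 mm².
A_BC = 537.4 mm².
A_CD = 156.9 mm².
δ_AB = -8070·851/(503.7·45900) = -0.297 mm
δ_BC = -15200·583/(537.4·128000) = -0.1288 mm
δ_CD = -15200·524/(156.9·198000) = -0.2564 mm
δ = Σδ_i = -0.6822 mm.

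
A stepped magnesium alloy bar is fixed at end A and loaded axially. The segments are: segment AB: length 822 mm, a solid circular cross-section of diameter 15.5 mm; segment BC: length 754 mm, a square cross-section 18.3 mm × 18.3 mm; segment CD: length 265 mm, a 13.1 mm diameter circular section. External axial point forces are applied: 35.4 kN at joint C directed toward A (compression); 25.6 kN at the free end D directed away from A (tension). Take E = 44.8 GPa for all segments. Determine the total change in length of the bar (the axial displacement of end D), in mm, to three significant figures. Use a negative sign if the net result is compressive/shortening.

Internal axial forces (sectioning from the free end, tension +): N_CD = 25.6 kN, N_BC = -9.8 kN, N_AB = -9.8 kN.
A_AB = 188.7 mm².
A_BC = 334.9 mm².
A_CD = 134.8 mm².
δ_AB = -9800·822/(188.7·44800) = -0.9529 mm
δ_BC = -9800·754/(334.9·44800) = -0.4925 mm
δ_CD = 25600·265/(134.8·44800) = 1.124 mm
δ = Σδ_i = -0.3219 mm.

-0.322 mm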